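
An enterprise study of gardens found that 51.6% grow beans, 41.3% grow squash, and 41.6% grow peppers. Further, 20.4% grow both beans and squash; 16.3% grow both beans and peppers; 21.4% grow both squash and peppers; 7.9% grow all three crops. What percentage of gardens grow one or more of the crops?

84.3%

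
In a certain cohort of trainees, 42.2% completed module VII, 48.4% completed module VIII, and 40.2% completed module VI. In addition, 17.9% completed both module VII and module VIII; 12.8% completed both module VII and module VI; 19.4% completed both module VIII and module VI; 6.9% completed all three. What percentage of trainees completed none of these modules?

Inclusion–exclusion gives
P(≥1) = 42.2 + 48.4 + 40.2 − 17.9 − 12.8 − 19.4 + 6.9 = 87.6%
P(none) = 100% − 87.6% = 12.4%

12.4%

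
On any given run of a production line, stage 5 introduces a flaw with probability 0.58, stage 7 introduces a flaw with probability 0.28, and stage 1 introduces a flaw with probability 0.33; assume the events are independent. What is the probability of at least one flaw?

Since the events are independent, P(none) is the product of the individual non-occurrence probabilities.
P(none) = (1 − 0.58) × (1 − 0.28) × (1 − 0.33) = 0.42 × 0.72 × 0.67 = 0.202608
P(at least one) = 1 − 0.202608 = 0.797392

0.797392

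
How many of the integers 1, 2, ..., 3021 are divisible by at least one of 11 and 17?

435

By inclusion-exclusion,
274 + 177 − 16 = 435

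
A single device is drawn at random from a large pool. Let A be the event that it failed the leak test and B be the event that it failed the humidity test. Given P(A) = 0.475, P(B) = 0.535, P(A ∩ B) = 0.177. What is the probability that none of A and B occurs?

P(A ∪ B) = 0.475 + 0.535 − 0.177 = 0.833
P(none) = 1 − 0.833 = 0.167

0.167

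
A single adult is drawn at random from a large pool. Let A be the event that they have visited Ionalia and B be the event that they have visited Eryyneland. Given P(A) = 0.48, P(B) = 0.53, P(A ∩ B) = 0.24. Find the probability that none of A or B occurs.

0.23

Using inclusion–exclusion:
P(A ∪ B) = 0.48 + 0.53 − 0.24 = 0.77
P(none) = 1 − 0.77 = 0.23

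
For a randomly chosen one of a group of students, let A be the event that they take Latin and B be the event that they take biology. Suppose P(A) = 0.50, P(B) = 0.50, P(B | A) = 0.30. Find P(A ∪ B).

P(A ∩ B) = P(A)·P(B|A) = 0.50 × 0.30 = 0.15
Using inclusion–exclusion:
P(A ∪ B) = 0.50 + 0.50 − 0.15 = 0.85

0.85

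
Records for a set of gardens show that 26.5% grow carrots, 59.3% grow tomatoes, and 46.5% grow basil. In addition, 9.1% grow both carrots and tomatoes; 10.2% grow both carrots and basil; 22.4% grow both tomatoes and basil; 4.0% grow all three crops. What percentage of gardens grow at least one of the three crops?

94.6%

P(≥1) = 26.5 + 59.3 + 46.5 − 9.1 − 10.2 − 22.4 + 4.0 = 94.6%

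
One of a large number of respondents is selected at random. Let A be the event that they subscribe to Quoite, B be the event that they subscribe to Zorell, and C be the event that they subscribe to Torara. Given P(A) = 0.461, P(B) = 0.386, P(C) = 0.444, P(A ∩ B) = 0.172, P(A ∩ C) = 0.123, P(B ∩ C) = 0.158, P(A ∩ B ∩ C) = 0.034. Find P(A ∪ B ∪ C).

0.872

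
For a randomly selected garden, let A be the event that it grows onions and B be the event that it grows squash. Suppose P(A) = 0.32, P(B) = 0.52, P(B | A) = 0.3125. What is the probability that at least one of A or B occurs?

0.74

P(A ∩ B) = P(A)·P(B|A) = 0.32 × 0.3125 = 0.10
P(A ∪ B) = 0.32 + 0.52 − 0.10 = 0.74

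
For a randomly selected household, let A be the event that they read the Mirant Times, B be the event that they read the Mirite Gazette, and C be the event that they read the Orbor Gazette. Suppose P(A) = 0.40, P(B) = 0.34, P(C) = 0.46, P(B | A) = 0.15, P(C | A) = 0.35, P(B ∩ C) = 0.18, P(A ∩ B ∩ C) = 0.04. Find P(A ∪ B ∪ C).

0.86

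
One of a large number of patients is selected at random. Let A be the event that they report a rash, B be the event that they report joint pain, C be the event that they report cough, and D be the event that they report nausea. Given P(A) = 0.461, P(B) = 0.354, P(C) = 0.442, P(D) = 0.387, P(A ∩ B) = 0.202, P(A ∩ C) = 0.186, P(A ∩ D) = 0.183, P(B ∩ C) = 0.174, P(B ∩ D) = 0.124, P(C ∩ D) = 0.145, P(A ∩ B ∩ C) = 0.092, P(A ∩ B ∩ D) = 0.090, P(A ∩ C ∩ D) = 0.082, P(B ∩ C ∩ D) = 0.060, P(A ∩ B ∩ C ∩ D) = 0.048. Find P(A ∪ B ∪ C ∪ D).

By inclusion-exclusion,
P(A ∪ B ∪ C ∪ D) = 0.461 + 0.354 + 0.442 + 0.387 − 0.202 − 0.186 − 0.183 − 0.174 − 0.124 − 0.145 + 0.092 + 0.090 + 0.082 + 0.060 − 0.048 = 0.906

0.906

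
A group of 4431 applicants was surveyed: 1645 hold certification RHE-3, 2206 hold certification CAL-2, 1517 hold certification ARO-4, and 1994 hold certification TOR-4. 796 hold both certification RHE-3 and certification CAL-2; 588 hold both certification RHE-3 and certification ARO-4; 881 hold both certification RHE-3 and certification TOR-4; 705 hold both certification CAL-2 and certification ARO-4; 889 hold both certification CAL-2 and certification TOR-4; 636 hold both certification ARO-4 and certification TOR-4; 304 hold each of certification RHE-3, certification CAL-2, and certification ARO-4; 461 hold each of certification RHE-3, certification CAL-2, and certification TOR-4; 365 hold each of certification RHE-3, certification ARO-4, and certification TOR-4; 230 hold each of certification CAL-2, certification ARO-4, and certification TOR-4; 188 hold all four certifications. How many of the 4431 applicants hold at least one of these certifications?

4039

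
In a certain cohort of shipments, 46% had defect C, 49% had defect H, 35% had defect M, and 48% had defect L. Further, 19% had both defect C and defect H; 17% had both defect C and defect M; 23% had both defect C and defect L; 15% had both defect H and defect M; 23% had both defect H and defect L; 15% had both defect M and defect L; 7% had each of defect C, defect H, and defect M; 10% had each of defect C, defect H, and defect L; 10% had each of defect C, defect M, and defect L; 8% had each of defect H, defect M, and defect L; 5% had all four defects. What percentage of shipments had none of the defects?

Using inclusion–exclusion:
P(at least one) = 46 + 49 + 35 + 48 − 19 − 17 − 23 − 15 − 23 − 15 + 7 + 10 + 10 + 8 − 5 = 96%
P(none) = 100% − 96% = 4%

4%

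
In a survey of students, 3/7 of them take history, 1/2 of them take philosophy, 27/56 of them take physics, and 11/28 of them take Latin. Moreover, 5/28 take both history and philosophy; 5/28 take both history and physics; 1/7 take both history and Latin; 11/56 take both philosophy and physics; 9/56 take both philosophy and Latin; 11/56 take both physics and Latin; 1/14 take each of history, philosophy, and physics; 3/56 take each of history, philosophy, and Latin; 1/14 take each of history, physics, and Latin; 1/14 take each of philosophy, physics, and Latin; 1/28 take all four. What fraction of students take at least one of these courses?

55/56

P(at least one) = 3/7 + 1/2 + 27/56 + 11/28 − 5/28 − 5/28 − 1/7 − 11/56 − 9/56 − 11/56 + 1/14 + 3/56 + 1/14 + 1/14 − 1/28 = 55/56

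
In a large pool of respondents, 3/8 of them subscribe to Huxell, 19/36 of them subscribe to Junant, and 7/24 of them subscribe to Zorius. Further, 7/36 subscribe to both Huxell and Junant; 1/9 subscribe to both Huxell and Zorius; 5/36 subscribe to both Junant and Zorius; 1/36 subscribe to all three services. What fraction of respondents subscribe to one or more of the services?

Using inclusion–exclusion:
P(union) = 3/8 + 19/36 + 7/24 − 7/36 − 1/9 − 5/36 + 1/36 = 7/9

7/9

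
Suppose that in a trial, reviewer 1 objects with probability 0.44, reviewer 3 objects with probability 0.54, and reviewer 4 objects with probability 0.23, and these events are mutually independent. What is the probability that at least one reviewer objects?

0.801648

P(none) = (1 − 0.44) × (1 − 0.54) × (1 − 0.23) = 0.56 × 0.46 × 0.77 = 0.198352
P(at least one) = 1 − 0.198352 = 0.801648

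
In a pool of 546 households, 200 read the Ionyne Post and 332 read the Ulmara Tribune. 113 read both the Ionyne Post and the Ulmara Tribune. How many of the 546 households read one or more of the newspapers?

N(≥1) = 200 + 332 − 113 = 419

419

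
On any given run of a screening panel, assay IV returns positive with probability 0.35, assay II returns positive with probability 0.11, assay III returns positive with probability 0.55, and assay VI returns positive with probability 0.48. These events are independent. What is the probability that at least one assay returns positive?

P(none) = (1 − 0.35) × (1 − 0.11) × (1 − 0.55) × (1 − 0.48) = 0.65 × 0.89 × 0.45 × 0.52 = 0.135369
P(at least one) = 1 − 0.135369 = 0.864631

0.864631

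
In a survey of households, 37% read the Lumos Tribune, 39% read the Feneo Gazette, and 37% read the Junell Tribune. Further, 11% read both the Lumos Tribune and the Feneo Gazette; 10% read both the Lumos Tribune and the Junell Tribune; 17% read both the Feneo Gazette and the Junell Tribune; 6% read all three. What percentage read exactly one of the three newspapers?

55%

P(exactly one) = 37 + 39 + 37 − 2·11 − 2·10 − 2·17 + 3·6 = 55%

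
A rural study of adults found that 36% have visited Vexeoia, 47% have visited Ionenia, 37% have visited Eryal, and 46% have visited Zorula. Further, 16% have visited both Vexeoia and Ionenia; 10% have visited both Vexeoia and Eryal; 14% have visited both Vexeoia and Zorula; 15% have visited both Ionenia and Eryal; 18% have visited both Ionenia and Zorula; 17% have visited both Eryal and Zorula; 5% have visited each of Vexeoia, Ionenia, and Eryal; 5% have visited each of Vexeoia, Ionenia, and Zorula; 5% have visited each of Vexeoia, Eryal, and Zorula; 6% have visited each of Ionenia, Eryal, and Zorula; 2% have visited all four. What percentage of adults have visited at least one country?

95%

By inclusion-exclusion,
P(≥1) = 36 + 47 + 37 + 46 − 16 − 10 − 14 − 15 − 18 − 17 + 5 + 5 + 5 + 6 − 2 = 95%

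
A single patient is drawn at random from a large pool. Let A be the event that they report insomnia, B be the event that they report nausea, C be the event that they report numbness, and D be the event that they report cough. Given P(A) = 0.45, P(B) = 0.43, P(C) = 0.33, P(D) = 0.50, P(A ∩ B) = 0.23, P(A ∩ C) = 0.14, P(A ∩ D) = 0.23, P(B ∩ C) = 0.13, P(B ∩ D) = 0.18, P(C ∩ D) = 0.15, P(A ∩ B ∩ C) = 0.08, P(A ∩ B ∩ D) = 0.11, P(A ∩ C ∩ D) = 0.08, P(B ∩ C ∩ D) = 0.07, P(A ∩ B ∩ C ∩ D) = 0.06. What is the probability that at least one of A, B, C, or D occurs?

Using inclusion–exclusion:
P(A ∪ B ∪ C ∪ D) = 0.45 + 0.43 + 0.33 + 0.50 − 0.23 − 0.14 − 0.23 − 0.13 − 0.18 − 0.15 + 0.08 + 0.11 + 0.08 + 0.07 − 0.06 = 0.93

0.93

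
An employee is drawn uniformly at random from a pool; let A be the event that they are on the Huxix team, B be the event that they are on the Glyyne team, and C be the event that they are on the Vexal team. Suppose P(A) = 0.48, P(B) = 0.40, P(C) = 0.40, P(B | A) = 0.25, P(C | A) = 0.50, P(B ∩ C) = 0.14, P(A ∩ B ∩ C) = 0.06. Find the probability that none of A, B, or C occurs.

0.16

P(A ∩ B) = P(A)·P(B|A) = 0.48 × 0.25 = 0.12
P(A ∩ C) = P(A)·P(C|A) = 0.48 × 0.50 = 0.24
By inclusion–exclusion:
P(A ∪ B ∪ C) = 0.48 + 0.40 + 0.40 − 0.12 − 0.24 − 0.14 + 0.06 = 0.84
P(none) = 1 − 0.84 = 0.16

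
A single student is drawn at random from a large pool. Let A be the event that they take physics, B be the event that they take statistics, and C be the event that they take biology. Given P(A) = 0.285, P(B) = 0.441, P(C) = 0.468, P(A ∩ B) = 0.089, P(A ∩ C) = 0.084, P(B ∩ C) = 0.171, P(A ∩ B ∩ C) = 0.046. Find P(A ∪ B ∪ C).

0.896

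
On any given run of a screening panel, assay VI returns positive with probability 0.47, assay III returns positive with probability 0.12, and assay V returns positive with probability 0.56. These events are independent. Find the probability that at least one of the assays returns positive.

Independence gives P(none) = ∏(1 − pᵢ).
P(none) = (1 − 0.47) × (1 − 0.12) × (1 − 0.56) = 0.53 × 0.88 × 0.44 = 0.205216
P(at least one) = 1 − 0.205216 = 0.794784

0.794784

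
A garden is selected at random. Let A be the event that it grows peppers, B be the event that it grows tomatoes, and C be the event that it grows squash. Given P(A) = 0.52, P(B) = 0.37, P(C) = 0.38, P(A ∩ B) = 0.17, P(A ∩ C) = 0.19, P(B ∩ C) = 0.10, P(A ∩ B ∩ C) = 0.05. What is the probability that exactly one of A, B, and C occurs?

By inclusion–exclusion (exactly-one form):
P(exactly one) = 0.52 + 0.37 + 0.38 − 2·0.17 − 2·0.19 − 2·0.10 + 3·0.05 = 0.50

0.50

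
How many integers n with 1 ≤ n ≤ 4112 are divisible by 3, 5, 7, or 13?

2377

By inclusion–exclusion:
1370 + 822 + 587 + 316 − 274 − 195 − 105 − 117 − 63 − 45 + 39 + 21 + 15 + 9 − 3 = 2377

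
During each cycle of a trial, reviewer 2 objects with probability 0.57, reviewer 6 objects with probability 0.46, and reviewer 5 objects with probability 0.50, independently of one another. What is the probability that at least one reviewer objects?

0.8839

P(none) = (1 − 0.57) × (1 − 0.46) × (1 − 0.50) = 0.43 × 0.54 × 0.50 = 0.1161
P(at least one) = 1 − 0.1161 = 0.8839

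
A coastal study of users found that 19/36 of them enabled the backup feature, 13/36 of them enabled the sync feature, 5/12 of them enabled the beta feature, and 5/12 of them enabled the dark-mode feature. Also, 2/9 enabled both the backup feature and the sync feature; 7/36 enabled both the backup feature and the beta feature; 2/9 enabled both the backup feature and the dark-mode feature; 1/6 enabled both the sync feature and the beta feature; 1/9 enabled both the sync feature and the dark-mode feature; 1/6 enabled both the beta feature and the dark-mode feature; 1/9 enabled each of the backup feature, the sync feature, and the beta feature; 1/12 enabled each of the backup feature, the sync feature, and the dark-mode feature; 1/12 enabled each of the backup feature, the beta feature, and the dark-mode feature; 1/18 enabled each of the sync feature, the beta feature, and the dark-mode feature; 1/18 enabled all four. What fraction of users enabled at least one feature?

11/12

Inclusion–exclusion gives
P(union) = 19/36 + 13/36 + 5/12 + 5/12 − 2/9 − 7/36 − 2/9 − 1/6 − 1/9 − 1/6 + 1/9 + 1/12 + 1/12 + 1/18 − 1/18 = 11/12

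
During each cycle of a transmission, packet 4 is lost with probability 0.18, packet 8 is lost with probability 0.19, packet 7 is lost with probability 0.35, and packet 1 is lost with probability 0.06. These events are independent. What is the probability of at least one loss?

0.5941738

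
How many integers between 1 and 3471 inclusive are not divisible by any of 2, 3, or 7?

992

By inclusion-exclusion,
⌊3471/2⌋ + ⌊3471/3⌋ + ⌊3471/7⌋ − ⌊3471/6⌋ − ⌊3471/14⌋ − ⌊3471/21⌋ + ⌊3471/42⌋ = 1735 + 1157 + 495 − 578 − 247 − 165 + 82 = 2479
3471 − 2479 = 992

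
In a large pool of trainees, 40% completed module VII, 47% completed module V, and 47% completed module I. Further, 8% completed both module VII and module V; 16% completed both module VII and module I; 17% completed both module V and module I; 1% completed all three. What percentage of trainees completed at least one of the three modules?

94%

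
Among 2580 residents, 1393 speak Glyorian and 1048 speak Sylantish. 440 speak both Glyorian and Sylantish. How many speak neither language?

N(≥1) = 1393 + 1048 − 440 = 2001
None: 2580 − 2001 = 579

579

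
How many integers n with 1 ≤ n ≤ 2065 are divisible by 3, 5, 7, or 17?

1176

floor(2065/3) + floor(2065/5) + floor(2065/7) + floor(2065/17) − floor(2065/15) − floor(2065/21) − floor(2065/51) − floor(2065/35) − floor(2065/85) − floor(2065/119) + floor(2065/105) + floor(2065/255) + floor(2065/357) + floor(2065/595) − floor(2065/1785) = 688 + 413 + 295 + 121 − 137 − 98 − 40 − 59 − 24 − 17 + 19 + 8 + 5 + 3 − 1 = 1176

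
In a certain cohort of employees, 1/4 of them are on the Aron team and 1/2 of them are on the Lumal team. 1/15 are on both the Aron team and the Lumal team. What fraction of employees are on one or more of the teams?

41/60

P(union) = 1/4 + 1/2 − 1/15 = 41/60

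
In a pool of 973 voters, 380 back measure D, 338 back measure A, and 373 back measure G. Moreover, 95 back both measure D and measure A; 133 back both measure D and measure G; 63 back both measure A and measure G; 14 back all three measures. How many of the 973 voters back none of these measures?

159

Apply inclusion-exclusion:
|union| = 380 + 338 + 373 − 95 − 133 − 63 + 14 = 814
None: 973 − 814 = 159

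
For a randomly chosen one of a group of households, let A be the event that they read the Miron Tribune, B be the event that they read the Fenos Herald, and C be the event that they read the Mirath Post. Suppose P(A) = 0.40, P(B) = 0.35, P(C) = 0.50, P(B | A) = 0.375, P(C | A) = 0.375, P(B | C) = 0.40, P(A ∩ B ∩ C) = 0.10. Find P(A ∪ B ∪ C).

P(A ∩ B) = P(A)·P(B|A) = 0.40 × 0.375 = 0.15
P(A ∩ C) = P(A)·P(C|A) = 0.40 × 0.375 = 0.15
P(B ∩ C) = P(C)·P(B|C) = 0.50 × 0.40 = 0.20
By inclusion-exclusion,
P(A ∪ B ∪ C) = 0.40 + 0.35 + 0.50 − 0.15 − 0.15 − 0.20 + 0.10 = 0.85

0.85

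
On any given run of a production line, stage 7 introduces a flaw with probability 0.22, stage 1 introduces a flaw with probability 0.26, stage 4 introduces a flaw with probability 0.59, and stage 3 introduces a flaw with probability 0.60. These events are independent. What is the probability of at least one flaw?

0.9053392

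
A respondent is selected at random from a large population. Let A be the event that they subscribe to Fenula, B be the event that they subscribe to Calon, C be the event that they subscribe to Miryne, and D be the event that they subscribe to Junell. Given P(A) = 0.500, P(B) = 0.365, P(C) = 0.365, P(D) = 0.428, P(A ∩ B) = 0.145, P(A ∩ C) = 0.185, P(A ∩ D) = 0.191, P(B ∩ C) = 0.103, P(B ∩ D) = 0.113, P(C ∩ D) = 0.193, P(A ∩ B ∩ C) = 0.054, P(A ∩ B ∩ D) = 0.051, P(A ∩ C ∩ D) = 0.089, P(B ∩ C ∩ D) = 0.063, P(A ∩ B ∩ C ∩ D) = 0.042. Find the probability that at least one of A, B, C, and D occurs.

0.943

P(A ∪ B ∪ C ∪ D) = 0.500 + 0.365 + 0.365 + 0.428 − 0.145 − 0.185 − 0.191 − 0.103 − 0.113 − 0.193 + 0.054 + 0.051 + 0.089 + 0.063 − 0.042 = 0.943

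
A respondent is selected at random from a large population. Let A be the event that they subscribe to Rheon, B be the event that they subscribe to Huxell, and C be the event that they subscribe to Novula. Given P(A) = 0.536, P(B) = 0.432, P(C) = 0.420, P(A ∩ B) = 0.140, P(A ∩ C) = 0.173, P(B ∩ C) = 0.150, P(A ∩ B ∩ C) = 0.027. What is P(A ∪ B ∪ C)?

P(A ∪ B ∪ C) = 0.536 + 0.432 + 0.420 − 0.140 − 0.173 − 0.150 + 0.027 = 0.952

0.952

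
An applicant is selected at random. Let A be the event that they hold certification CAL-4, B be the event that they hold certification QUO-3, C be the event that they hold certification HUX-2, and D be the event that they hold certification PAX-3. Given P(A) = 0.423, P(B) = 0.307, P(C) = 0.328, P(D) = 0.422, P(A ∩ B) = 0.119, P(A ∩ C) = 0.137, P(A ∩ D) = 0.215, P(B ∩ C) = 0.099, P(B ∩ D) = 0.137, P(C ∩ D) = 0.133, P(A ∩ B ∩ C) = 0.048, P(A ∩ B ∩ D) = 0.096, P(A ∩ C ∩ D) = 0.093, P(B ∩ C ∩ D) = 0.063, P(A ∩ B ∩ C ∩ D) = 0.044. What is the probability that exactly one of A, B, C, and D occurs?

By inclusion–exclusion (exactly-one form):
P(exactly one) = 0.423 + 0.307 + 0.328 + 0.422 − 2·0.119 − 2·0.137 − 2·0.215 − 2·0.099 − 2·0.137 − 2·0.133 + 3·0.048 + 3·0.096 + 3·0.093 + 3·0.063 − 4·0.044 = 0.524

0.524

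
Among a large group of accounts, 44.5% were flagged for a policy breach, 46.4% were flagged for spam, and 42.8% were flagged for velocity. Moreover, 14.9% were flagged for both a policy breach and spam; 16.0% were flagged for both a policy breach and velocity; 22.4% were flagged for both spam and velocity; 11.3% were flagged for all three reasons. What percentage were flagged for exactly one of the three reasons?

61.0%

P(exactly one) = 44.5 + 46.4 + 42.8 − 2·14.9 − 2·16.0 − 2·22.4 + 3·11.3 = 61.0%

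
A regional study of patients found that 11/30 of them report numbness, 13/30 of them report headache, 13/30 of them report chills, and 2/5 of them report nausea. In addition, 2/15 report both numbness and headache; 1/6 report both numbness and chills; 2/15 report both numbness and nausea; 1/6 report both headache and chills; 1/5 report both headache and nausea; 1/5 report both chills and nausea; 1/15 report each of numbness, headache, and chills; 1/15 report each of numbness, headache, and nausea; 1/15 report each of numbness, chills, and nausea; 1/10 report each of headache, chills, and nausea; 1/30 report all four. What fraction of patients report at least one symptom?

9/10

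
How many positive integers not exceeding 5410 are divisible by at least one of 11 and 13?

Using inclusion–exclusion:
491 + 416 − 37 = 870

870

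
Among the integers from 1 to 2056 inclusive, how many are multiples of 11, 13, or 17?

By inclusion-exclusion,
⌊2056/11⌋ + ⌊2056/13⌋ + ⌊2056/17⌋ − ⌊2056/143⌋ − ⌊2056/187⌋ − ⌊2056/221⌋ + ⌊2056/2431⌋ = 186 + 158 + 120 − 14 − 10 − 9 + 0 = 431

431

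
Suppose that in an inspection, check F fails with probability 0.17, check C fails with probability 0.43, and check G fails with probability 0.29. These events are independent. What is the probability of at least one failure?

P(none) = (1 − 0.17) × (1 − 0.43) × (1 − 0.29) = 0.83 × 0.57 × 0.71 = 0.335901
P(at least one) = 1 − 0.335901 = 0.664099

0.664099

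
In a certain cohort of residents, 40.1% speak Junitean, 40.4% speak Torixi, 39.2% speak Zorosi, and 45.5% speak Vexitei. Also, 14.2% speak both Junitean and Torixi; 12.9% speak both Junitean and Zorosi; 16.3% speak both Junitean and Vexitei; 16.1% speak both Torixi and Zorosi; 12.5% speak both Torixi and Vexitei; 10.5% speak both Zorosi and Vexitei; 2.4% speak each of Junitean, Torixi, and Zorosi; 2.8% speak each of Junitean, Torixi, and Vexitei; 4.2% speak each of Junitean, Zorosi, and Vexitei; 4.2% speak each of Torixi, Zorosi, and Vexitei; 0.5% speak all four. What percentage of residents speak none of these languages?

4.2%

P(at least one) = 40.1 + 40.4 + 39.2 + 45.5 − 14.2 − 12.9 − 16.3 − 16.1 − 12.5 − 10.5 + 2.4 + 2.8 + 4.2 + 4.2 − 0.5 = 95.8%
P(none) = 100% − 95.8% = 4.2%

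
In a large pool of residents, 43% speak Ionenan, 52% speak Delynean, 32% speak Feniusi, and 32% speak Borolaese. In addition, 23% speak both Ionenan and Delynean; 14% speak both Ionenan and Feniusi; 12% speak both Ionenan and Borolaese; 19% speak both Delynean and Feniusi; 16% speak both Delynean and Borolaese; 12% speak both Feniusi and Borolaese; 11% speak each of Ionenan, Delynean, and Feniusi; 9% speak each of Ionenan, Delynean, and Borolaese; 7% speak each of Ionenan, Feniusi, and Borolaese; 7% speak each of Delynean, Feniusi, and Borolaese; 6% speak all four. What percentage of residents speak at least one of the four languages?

P(union) = 43 + 52 + 32 + 32 − 23 − 14 − 12 − 19 − 16 − 12 + 11 + 9 + 7 + 7 − 6 = 91%

91%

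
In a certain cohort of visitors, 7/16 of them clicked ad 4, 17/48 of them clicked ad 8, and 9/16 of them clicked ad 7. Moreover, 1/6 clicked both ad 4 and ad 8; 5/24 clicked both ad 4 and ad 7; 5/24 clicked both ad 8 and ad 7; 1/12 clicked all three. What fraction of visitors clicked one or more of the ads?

41/48

P(at least one) = 7/16 + 17/48 + 9/16 − 1/6 − 5/24 − 5/24 + 1/12 = 41/48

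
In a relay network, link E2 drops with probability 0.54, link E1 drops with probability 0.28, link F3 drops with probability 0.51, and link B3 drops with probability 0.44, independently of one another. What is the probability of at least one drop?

0.90911872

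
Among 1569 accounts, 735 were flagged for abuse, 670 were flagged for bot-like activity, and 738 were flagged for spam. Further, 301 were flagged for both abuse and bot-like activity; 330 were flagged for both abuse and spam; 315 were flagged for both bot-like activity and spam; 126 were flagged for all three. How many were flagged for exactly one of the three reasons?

629

By inclusion–exclusion (exactly-one form):
N(exactly one) = 735 + 670 + 738 − 2·301 − 2·330 − 2·315 + 3·126 = 629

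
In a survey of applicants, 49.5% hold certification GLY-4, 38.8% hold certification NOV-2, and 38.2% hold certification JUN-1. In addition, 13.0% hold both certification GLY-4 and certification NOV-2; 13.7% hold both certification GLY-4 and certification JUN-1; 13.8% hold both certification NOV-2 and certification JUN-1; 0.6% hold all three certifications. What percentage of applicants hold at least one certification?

86.6%

Apply inclusion-exclusion:
P(≥1) = 49.5 + 38.8 + 38.2 − 13.0 − 13.7 − 13.8 + 0.6 = 86.6%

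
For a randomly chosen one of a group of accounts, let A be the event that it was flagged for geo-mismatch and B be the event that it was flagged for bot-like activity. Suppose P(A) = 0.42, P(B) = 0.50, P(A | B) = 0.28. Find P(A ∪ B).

P(A ∩ B) = P(B)·P(A|B) = 0.50 × 0.28 = 0.14
By inclusion–exclusion:
P(A ∪ B) = 0.42 + 0.50 − 0.14 = 0.78

0.78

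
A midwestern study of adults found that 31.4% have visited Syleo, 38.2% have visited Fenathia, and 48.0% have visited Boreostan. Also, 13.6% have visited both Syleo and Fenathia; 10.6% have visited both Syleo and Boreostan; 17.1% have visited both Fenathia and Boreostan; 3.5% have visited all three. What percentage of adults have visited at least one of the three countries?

79.8%

P(≥1) = 31.4 + 38.2 + 48.0 − 13.6 − 10.6 − 17.1 + 3.5 = 79.8%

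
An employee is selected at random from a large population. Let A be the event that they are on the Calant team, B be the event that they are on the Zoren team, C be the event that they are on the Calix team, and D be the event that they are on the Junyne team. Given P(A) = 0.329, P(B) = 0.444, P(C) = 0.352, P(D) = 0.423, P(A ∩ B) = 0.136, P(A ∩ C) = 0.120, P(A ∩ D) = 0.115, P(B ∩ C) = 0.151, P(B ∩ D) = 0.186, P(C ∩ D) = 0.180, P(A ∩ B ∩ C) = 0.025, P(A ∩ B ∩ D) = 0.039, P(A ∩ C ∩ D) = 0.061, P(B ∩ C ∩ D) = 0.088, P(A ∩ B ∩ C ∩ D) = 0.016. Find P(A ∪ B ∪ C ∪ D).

0.857

P(A ∪ B ∪ C ∪ D) = 0.329 + 0.444 + 0.352 + 0.423 − 0.136 − 0.120 − 0.115 − 0.151 − 0.186 − 0.180 + 0.025 + 0.039 + 0.061 + 0.088 − 0.016 = 0.857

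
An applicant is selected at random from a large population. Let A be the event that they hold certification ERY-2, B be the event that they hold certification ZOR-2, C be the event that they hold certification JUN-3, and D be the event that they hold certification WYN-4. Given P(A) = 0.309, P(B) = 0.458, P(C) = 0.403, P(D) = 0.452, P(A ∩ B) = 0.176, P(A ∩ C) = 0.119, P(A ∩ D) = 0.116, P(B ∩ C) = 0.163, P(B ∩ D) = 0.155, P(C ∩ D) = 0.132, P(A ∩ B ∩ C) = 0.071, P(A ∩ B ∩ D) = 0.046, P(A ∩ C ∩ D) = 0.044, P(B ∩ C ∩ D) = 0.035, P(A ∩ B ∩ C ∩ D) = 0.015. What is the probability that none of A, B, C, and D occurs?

0.058

By inclusion-exclusion,
P(A ∪ B ∪ C ∪ D) = 0.309 + 0.458 + 0.403 + 0.452 − 0.176 − 0.119 − 0.116 − 0.163 − 0.155 − 0.132 + 0.071 + 0.046 + 0.044 + 0.035 − 0.015 = 0.942
P(none) = 1 − 0.942 = 0.058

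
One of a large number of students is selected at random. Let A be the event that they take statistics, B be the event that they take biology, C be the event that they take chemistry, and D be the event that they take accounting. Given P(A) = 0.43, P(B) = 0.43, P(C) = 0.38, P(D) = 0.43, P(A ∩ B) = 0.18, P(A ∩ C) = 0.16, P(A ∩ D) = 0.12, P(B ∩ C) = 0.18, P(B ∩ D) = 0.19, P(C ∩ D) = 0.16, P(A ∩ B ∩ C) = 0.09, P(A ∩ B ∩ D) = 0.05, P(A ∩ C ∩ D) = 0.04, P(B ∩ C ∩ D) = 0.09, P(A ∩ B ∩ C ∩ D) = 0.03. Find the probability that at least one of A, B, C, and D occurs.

P(A ∪ B ∪ C ∪ D) = 0.43 + 0.43 + 0.38 + 0.43 − 0.18 − 0.16 − 0.12 − 0.18 − 0.19 − 0.16 + 0.09 + 0.05 + 0.04 + 0.09 − 0.03 = 0.92

0.92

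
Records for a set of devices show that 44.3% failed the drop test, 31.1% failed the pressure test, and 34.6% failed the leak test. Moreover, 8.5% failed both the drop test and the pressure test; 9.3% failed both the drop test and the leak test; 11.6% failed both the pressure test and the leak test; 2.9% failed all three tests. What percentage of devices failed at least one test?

83.5%

Inclusion–exclusion gives
P(≥1) = 44.3 + 31.1 + 34.6 − 8.5 − 9.3 − 11.6 + 2.9 = 83.5%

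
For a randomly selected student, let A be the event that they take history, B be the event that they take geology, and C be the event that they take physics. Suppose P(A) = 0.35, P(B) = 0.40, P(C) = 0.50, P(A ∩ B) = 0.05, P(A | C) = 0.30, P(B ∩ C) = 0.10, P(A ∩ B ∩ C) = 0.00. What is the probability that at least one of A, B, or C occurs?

0.95

P(A ∩ C) = P(C)·P(A|C) = 0.50 × 0.30 = 0.15
By inclusion–exclusion:
P(A ∪ B ∪ C) = 0.35 + 0.40 + 0.50 − 0.05 − 0.15 − 0.10 + 0.00 = 0.95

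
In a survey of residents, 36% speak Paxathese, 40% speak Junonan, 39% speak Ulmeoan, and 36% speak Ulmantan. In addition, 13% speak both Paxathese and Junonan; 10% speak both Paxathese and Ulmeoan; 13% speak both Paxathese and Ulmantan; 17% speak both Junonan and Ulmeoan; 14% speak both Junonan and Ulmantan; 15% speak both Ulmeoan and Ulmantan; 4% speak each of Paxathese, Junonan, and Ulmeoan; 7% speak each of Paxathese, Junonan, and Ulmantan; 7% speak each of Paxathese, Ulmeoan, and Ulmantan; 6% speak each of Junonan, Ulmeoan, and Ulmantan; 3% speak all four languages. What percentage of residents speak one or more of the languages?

90%

P(≥1) = 36 + 40 + 39 + 36 − 13 − 10 − 13 − 17 − 14 − 15 + 4 + 7 + 7 + 6 − 3 = 90%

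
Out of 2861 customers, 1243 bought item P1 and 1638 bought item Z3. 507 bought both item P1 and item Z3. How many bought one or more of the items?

Apply inclusion-exclusion:
N(≥1) = 1243 + 1638 − 507 = 2374

2374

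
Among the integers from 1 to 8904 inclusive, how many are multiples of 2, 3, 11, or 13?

By inclusion–exclusion:
4452 + 2968 + 809 + 684 − 1484 − 404 − 342 − 269 − 228 − 62 + 134 + 114 + 31 + 20 − 10 = 6413

6413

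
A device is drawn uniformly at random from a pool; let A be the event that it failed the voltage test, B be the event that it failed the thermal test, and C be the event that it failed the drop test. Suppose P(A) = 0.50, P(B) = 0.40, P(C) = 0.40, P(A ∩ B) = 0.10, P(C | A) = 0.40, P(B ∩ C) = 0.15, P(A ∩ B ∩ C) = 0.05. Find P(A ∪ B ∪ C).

0.90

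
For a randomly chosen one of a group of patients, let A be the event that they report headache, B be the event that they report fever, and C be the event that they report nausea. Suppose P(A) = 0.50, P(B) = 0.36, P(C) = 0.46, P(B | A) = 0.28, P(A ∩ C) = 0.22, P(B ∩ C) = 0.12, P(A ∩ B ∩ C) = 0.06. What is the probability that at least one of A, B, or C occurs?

P(A ∩ B) = P(A)·P(B|A) = 0.50 × 0.28 = 0.14
Using inclusion–exclusion:
P(A ∪ B ∪ C) = 0.50 + 0.36 + 0.46 − 0.14 − 0.22 − 0.12 + 0.06 = 0.90

0.90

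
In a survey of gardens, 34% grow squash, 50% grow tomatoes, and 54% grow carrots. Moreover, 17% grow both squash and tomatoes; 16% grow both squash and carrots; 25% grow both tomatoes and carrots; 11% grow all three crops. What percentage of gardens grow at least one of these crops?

91%

P(at least one) = 34 + 50 + 54 − 17 − 16 − 25 + 11 = 91%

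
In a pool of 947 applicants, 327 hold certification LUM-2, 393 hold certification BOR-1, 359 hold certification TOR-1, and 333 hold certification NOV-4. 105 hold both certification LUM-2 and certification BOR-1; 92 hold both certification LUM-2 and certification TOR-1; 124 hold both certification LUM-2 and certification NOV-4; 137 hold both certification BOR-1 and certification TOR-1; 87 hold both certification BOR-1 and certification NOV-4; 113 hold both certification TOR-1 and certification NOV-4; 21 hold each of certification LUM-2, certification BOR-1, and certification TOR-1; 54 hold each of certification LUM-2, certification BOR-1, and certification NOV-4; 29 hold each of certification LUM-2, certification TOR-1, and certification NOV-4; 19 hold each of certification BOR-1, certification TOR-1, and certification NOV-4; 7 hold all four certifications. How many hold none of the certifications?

77

By inclusion-exclusion,
|at least one| = 327 + 393 + 359 + 333 − 105 − 92 − 124 − 137 − 87 − 113 + 21 + 54 + 29 + 19 − 7 = 870
None: 947 − 870 = 77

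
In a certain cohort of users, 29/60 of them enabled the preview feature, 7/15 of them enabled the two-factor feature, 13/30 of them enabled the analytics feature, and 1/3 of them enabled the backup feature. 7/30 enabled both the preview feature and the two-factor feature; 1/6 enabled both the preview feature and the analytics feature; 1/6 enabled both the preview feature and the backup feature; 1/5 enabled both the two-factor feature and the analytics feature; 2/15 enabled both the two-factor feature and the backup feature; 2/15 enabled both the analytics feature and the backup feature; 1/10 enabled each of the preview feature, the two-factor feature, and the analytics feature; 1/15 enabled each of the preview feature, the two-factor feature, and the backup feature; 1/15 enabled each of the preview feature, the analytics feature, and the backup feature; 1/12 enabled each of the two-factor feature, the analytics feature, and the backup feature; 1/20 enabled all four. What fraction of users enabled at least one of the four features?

P(≥1) = 29/60 + 7/15 + 13/30 + 1/3 − 7/30 − 1/6 − 1/6 − 1/5 − 2/15 − 2/15 + 1/10 + 1/15 + 1/15 + 1/12 − 1/20 = 19/20

19/20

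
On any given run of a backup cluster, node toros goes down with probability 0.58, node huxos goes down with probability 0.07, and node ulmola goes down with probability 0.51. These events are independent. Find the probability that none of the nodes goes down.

0.191394

P(none) = (1 − 0.58) × (1 − 0.07) × (1 − 0.51) = 0.42 × 0.93 × 0.49 = 0.191394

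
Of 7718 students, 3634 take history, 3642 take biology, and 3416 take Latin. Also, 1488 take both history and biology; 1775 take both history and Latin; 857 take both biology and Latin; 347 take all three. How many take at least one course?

6919

Apply inclusion-exclusion:
N(≥1) = 3634 + 3642 + 3416 − 1488 − 1775 − 857 + 347 = 6919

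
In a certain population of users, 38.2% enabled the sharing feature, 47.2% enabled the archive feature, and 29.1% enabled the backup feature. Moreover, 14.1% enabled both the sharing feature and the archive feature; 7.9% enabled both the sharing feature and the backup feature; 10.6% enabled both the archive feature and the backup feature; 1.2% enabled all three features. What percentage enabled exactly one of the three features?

52.9%

Using the inclusion–exclusion count for exactly one event:
P(exactly one) = 38.2 + 47.2 + 29.1 − 2·14.1 − 2·7.9 − 2·10.6 + 3·1.2 = 52.9%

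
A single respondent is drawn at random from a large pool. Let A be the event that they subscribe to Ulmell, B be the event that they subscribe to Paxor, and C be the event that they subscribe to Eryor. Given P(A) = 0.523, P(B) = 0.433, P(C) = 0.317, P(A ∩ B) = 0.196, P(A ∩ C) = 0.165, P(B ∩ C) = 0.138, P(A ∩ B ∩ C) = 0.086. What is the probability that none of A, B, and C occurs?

0.140

By inclusion-exclusion,
P(A ∪ B ∪ C) = 0.523 + 0.433 + 0.317 − 0.196 − 0.165 − 0.138 + 0.086 = 0.860
P(none) = 1 − 0.860 = 0.140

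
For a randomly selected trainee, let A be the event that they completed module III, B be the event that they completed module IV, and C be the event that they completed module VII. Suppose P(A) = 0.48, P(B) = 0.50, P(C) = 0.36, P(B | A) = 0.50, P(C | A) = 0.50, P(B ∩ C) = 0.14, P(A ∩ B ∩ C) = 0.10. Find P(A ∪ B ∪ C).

P(A ∩ B) = P(A)·P(B|A) = 0.48 × 0.50 = 0.24
P(A ∩ C) = P(A)·P(C|A) = 0.48 × 0.50 = 0.24
P(A ∪ B ∪ C) = 0.48 + 0.50 + 0.36 − 0.24 − 0.24 − 0.14 + 0.10 = 0.82

0.82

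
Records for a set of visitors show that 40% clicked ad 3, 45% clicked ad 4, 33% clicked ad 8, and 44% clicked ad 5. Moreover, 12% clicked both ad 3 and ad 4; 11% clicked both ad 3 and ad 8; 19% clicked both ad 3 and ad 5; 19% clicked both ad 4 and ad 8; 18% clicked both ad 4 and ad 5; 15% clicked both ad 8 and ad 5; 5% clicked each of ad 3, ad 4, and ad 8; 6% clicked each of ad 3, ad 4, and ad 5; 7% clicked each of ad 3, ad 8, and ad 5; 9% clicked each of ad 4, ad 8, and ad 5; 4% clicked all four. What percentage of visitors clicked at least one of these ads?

Inclusion–exclusion gives
P(union) = 40 + 45 + 33 + 44 − 12 − 11 − 19 − 19 − 18 − 15 + 5 + 6 + 7 + 9 − 4 = 91%

91%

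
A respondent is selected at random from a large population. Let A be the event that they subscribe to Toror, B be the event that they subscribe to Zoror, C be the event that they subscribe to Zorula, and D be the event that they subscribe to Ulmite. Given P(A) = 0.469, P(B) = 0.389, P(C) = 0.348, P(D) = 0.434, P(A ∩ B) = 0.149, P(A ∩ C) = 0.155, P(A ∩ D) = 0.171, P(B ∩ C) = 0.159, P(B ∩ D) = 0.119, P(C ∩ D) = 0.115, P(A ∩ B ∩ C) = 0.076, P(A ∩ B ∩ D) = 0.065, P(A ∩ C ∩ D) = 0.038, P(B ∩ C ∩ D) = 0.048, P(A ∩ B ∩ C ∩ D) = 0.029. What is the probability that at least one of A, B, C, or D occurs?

0.970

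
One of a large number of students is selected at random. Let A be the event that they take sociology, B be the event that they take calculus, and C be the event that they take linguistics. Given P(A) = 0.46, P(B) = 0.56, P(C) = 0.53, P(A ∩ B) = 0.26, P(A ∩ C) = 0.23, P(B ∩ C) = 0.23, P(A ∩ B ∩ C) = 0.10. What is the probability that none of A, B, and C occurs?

Using inclusion–exclusion:
P(A ∪ B ∪ C) = 0.46 + 0.56 + 0.53 − 0.26 − 0.23 − 0.23 + 0.10 = 0.93
P(none) = 1 − 0.93 = 0.07

0.07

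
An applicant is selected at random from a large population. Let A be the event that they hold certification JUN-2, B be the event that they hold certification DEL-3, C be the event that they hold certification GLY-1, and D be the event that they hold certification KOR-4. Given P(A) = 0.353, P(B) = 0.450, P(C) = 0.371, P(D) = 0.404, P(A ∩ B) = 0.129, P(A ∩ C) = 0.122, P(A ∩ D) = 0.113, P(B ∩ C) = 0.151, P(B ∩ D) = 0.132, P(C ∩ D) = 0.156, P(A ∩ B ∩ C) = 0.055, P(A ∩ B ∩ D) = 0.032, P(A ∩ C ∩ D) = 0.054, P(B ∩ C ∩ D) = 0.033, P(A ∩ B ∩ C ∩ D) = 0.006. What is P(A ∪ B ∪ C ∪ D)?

By inclusion–exclusion:
P(A ∪ B ∪ C ∪ D) = 0.353 + 0.450 + 0.371 + 0.404 − 0.129 − 0.122 − 0.113 − 0.151 − 0.132 − 0.156 + 0.055 + 0.032 + 0.054 + 0.033 − 0.006 = 0.943

0.943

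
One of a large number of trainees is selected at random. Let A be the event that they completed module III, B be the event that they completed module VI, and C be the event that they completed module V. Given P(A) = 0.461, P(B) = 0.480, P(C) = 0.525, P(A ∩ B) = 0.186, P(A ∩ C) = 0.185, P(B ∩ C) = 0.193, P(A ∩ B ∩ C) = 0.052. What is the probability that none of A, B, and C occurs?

0.046

P(A ∪ B ∪ C) = 0.461 + 0.480 + 0.525 − 0.186 − 0.185 − 0.193 + 0.052 = 0.954
P(none) = 1 − 0.954 = 0.046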